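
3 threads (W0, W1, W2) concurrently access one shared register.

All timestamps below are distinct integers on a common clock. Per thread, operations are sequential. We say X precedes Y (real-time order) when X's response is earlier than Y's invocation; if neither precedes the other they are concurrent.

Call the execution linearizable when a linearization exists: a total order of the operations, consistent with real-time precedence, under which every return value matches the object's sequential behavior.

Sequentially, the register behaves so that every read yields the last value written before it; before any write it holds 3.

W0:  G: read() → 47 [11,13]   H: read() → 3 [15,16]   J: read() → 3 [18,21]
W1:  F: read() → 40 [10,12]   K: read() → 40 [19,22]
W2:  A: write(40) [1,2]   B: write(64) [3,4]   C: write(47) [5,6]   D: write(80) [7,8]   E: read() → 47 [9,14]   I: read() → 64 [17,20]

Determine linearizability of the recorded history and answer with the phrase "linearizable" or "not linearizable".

events 1..11 are fine; event 12 — the response of F at time 12 — makes the prefix non-linearizable
one real-time candidate order over the 5 completed operations — the register replay rejects it
including or dropping the 2 pending operations (E, G) in any combination fails
take A, B, C, D, F (pending dropped): step 5 already fails, because F read() → 40 cannot occur there

not linearizable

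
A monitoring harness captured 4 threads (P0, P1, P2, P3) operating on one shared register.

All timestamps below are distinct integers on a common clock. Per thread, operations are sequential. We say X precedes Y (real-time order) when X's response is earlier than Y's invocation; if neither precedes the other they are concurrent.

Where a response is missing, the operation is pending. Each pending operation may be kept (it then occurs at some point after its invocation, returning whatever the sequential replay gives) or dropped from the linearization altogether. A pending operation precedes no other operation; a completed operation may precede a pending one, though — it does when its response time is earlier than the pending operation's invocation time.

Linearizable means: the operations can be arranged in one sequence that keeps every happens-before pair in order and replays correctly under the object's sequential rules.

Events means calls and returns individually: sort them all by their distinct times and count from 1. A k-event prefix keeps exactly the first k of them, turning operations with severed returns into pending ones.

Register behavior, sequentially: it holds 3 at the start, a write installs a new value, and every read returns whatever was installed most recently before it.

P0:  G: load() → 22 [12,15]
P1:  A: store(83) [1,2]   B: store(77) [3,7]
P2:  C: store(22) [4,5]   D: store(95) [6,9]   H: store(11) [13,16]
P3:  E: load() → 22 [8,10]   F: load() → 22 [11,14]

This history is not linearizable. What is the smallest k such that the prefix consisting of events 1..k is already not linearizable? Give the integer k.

events 1..13 are linearizable, e.g. via A, B, C, E, D:
step 1: A store(83) — value 83
step 2: B store(77) — value 77
step 3: C store(22) — value 22
step 4: E load() → 22 — value 22
step 5: D store(95) — value 95
adding event 14 (F responds at 14) leaves no legal real-time order
including or dropping the 2 pending operations (G, H) in any combination fails
sample order A, B, C, D, E, F (pending dropped) stalls at step 5 — E load() → 22 has no legal effect
sample order A, B, C, E, D, F (pending dropped) stalls at step 6 — F load() → 22 has no legal effect

14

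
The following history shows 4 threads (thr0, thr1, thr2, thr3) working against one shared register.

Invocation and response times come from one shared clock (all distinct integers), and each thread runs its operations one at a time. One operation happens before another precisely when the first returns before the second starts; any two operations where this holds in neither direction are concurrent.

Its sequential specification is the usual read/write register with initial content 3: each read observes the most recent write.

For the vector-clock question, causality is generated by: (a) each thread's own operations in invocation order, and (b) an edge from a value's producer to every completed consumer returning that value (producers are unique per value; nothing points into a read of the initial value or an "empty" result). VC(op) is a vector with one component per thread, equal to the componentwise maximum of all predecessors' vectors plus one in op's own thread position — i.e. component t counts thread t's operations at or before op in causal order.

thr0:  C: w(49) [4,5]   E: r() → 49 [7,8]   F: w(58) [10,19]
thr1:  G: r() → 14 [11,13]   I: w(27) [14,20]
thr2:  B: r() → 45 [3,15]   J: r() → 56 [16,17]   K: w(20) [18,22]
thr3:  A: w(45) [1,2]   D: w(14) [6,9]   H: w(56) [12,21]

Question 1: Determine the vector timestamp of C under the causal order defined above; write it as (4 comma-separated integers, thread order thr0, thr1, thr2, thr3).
Answer: (1, 0, 0, 0)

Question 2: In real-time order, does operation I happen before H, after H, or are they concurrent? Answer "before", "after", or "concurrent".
Answer: concurrent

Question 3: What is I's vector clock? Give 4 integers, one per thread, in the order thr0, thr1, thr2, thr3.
Answer: (0, 2, 0, 2)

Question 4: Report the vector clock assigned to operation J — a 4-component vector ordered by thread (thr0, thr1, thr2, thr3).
Answer: (0, 0, 2, 3)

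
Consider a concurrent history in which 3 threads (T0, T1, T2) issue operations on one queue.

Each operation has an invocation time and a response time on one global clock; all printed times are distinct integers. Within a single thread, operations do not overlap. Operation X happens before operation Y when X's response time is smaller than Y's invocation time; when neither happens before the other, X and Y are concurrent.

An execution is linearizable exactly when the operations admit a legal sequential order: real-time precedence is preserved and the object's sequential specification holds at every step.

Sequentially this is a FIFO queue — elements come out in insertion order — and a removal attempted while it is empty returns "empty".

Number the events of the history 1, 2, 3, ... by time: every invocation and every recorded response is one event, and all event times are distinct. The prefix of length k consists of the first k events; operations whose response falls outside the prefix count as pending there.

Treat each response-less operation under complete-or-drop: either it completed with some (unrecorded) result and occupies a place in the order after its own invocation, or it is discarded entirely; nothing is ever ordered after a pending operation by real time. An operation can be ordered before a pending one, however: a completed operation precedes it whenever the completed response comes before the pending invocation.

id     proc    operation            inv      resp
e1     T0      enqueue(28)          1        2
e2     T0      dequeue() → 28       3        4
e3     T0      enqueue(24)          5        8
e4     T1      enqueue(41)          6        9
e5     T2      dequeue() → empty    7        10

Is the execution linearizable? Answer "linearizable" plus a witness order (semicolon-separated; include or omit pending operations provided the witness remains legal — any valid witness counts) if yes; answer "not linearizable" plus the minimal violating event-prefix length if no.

1. e1 enqueue(28), leaving queue <28>
2. e2 dequeue() → 28, leaving queue <>
3. e5 dequeue() → empty, leaving queue <>
4. e3 enqueue(24), leaving queue <24>
5. e4 enqueue(41), leaving queue <24,41>

linearizable — witness: e1; e2; e5; e3; e4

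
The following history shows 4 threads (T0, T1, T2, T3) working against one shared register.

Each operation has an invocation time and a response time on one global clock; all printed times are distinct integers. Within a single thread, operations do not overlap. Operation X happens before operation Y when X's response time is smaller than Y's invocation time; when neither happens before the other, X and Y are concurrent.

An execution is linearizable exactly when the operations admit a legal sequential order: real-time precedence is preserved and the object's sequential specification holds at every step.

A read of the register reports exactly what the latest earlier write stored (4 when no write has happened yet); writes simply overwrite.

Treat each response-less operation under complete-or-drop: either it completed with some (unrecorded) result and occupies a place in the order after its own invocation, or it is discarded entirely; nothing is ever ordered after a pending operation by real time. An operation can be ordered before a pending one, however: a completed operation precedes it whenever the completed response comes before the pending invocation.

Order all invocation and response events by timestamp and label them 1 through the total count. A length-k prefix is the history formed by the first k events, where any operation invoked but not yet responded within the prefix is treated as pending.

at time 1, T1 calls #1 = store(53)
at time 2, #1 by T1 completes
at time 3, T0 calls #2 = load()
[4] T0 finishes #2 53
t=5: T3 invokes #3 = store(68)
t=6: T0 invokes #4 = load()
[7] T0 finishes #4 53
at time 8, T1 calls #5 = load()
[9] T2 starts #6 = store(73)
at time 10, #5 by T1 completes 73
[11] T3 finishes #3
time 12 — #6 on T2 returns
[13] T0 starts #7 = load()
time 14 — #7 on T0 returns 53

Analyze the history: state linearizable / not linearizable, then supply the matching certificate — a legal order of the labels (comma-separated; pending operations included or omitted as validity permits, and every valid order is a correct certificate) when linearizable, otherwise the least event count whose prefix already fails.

prefix check: 1..13 passes, 1..14 fails once #7's time-14 response joins
7 completed operations, 8 real-time-consistent orders — every register replay fails
e.g. #1, #2, #3, #4, #5, #6, #7: illegal at step 4, since #4 load() → 53 cannot apply there
e.g. #1, #2, #3, #4, #6, #5, #7: illegal at step 4, since #4 load() → 53 cannot apply there

not linearizable — minimal violating prefix: 14 events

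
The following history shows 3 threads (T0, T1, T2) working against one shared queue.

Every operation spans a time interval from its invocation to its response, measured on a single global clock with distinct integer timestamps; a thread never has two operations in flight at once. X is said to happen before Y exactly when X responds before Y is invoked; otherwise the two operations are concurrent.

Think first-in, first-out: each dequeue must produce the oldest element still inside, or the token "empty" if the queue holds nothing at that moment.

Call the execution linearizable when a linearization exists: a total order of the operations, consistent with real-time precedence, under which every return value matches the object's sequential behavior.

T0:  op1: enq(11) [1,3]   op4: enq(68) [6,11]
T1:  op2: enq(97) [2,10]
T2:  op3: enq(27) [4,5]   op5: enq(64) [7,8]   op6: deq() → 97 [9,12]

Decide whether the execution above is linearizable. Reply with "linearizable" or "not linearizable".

linearizable

one valid linearization: op2, op1, op3, op4, op5, op6
step 1: op2 enq(97) — queue <97>
step 2: op1 enq(11) — queue <97,11>
step 3: op3 enq(27) — queue <97,11,27>
step 4: op4 enq(68) — queue <97,11,27,68>
step 5: op5 enq(64) — queue <97,11,27,68,64>
step 6: op6 deq() → 97 — queue <11,27,68,64>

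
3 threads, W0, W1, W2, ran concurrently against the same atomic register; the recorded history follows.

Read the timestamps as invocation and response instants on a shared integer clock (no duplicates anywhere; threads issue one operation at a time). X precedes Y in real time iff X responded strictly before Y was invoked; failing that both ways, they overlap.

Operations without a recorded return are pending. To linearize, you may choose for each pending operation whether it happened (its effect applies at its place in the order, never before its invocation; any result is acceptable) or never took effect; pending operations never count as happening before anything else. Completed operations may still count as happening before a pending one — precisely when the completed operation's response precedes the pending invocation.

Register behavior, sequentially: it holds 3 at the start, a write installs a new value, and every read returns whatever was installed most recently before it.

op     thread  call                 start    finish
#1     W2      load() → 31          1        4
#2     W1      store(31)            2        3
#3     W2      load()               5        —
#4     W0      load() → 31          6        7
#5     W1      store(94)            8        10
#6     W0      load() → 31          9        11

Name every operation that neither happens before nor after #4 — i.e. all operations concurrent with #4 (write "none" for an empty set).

#3

#4 spans [6,7]: anything still running between times 6 and 7 counts as concurrent
#1 [1,4]: before
#2 [2,3]: before
#3 [5,…): concurrent
#5 [8,10]: after
#6 [9,11]: after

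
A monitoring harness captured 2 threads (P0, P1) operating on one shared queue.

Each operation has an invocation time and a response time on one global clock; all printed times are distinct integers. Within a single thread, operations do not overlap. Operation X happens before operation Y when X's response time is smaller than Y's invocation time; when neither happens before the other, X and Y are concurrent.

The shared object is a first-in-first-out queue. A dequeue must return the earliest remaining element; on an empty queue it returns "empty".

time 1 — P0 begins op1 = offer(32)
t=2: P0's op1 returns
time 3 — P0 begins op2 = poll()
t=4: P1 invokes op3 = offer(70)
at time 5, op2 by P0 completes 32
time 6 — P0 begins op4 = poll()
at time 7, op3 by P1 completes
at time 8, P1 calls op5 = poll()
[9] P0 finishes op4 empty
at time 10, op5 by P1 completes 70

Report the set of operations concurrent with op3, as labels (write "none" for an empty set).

op2, op4

op3 spans [4,7]: anything still running between times 4 and 7 counts as concurrent
op1 [1,2]: before
op2 [3,5]: concurrent
op4 [6,9]: concurrent
op5 [8,10]: after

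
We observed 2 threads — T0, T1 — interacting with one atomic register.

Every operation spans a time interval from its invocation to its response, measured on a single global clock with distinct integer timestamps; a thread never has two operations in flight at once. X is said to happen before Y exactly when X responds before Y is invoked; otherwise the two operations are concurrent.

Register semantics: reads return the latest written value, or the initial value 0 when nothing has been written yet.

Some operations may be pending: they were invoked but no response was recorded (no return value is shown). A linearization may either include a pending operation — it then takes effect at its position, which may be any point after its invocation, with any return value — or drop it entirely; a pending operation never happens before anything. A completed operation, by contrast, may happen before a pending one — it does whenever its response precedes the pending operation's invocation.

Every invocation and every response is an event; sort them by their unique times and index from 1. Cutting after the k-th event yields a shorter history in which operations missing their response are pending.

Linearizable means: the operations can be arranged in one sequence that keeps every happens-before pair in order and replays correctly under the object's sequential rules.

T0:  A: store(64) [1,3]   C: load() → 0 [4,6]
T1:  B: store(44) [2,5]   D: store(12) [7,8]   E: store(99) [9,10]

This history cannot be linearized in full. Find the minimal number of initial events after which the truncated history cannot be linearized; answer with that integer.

6

events 1..5 are linearizable; a witness order is A, B:
after step 1 (A store(64)): value 64
after step 2 (B store(44)): value 44
adding event 6 (C responds at 6) leaves no legal real-time order
take A, B, C: step 3 already fails, because C load() → 0 cannot occur there
take A, C, B: step 2 already fails, because C load() → 0 cannot occur there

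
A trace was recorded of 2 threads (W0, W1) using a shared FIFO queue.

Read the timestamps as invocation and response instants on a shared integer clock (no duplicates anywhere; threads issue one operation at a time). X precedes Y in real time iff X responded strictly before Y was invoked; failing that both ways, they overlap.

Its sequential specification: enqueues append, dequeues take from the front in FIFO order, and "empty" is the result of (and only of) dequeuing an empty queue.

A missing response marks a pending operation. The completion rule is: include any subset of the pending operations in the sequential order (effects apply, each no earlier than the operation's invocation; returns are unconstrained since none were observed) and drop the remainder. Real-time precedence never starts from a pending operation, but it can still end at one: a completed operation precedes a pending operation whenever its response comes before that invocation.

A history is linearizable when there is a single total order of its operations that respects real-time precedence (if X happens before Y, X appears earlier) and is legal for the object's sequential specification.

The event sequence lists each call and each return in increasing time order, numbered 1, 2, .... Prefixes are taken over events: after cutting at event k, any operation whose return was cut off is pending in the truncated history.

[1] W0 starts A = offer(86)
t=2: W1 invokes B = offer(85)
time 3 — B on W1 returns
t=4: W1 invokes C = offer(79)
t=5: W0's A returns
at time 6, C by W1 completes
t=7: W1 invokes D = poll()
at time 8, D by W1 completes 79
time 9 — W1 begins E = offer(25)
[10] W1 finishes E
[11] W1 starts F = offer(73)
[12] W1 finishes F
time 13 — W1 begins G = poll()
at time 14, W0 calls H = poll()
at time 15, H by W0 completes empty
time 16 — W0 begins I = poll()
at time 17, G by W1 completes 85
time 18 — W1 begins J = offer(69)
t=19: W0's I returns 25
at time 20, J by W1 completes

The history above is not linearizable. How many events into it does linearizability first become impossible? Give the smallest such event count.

events 1..7 are linearizable, e.g. via A, B, C:
1. A offer(86), leaving queue <86>
2. B offer(85), leaving queue <86,85>
3. C offer(79), leaving queue <86,85,79>
with event 8 included (D responding at time 8), all real-time-consistent orders fail
sample order A, B, C, D stalls at step 4 — D poll() → 79 has no legal effect
sample order B, A, C, D stalls at step 4 — D poll() → 79 has no legal effect

8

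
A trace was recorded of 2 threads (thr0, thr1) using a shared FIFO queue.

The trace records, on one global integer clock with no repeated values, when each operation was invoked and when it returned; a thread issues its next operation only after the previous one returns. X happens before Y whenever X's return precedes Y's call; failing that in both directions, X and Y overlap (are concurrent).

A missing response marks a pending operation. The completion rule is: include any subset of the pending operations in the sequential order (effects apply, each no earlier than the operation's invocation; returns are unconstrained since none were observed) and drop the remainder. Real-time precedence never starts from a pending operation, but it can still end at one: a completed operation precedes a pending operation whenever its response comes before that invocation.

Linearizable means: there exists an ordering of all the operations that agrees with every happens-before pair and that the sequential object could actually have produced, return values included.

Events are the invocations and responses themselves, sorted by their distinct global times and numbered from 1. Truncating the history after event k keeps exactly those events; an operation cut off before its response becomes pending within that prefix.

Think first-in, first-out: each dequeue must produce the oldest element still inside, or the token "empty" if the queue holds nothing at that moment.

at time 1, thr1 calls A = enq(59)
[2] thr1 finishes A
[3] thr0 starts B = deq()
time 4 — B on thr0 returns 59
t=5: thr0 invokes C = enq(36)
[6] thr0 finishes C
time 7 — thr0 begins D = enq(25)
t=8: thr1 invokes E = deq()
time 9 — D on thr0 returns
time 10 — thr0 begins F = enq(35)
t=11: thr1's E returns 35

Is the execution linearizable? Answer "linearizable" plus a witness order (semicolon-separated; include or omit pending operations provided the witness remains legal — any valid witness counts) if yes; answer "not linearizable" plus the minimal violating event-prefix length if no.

not linearizable — minimal violating prefix: 11 events

cut after 10 events: linearizable; cut after 11 events (E responds, time 11): not linearizable
the 5 completed operations admit 2 real-time orders; each fails the FIFO queue replay
completion choices over the 1 pending operation (F) were checked; none helps
sample order A, B, C, D, E (pending dropped) stalls at step 5 — E deq() → 35 has no legal effect
sample order A, B, C, E, D (pending dropped) stalls at step 4 — E deq() → 35 has no legal effect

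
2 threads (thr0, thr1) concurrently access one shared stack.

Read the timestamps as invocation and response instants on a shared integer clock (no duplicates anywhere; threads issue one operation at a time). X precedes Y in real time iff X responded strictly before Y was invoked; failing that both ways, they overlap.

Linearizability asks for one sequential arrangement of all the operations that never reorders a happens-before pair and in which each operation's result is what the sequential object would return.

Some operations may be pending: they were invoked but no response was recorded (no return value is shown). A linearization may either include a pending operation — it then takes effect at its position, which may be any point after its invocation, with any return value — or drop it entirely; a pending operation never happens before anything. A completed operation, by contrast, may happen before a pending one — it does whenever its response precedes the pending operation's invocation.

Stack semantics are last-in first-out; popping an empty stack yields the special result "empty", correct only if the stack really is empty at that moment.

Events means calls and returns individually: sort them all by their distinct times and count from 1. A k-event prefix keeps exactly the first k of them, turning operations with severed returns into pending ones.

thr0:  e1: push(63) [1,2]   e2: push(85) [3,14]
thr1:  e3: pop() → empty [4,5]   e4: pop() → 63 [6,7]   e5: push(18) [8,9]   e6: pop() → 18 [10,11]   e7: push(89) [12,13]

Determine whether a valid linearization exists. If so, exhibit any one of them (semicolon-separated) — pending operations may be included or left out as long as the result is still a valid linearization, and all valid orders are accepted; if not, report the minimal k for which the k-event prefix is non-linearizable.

through event 4 a valid linearization exists; event 5 (e3 responding at time 5) ends that
one real-time candidate order over the 2 completed operations — the stack replay rejects it
no escape via the 1 pending operation (e2): every completion choice fails
sample order e1, e3 (pending dropped) stalls at step 2 — e3 pop() → empty has no legal effect

not linearizable — minimal violating prefix: 5 events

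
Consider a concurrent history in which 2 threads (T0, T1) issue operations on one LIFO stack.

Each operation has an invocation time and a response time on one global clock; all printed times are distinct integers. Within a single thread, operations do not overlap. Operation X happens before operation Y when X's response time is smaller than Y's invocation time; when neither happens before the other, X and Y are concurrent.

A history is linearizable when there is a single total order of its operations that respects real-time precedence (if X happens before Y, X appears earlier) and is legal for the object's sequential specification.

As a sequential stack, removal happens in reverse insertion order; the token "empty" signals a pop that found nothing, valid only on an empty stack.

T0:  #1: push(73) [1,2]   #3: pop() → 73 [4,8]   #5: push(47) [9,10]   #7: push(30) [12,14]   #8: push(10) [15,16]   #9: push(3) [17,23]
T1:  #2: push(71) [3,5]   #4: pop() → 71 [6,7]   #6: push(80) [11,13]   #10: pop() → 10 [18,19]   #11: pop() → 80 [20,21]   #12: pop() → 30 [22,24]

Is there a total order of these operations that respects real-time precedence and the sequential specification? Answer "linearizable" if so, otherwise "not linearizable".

linearizable

witness order: #1, #2, #4, #3, #5, #7, #6, #8, #10, #11, #12, #9
1. #1 push(73), leaving stack <73>
2. #2 push(71), leaving stack <73,71>
3. #4 pop() → 71, leaving stack <73>
4. #3 pop() → 73, leaving stack <>
5. #5 push(47), leaving stack <47>
6. #7 push(30), leaving stack <47,30>
7. #6 push(80), leaving stack <47,30,80>
8. #8 push(10), leaving stack <47,30,80,10>
9. #10 pop() → 10, leaving stack <47,30,80>
10. #11 pop() → 80, leaving stack <47,30>
11. #12 pop() → 30, leaving stack <47>
12. #9 push(3), leaving stack <47,3>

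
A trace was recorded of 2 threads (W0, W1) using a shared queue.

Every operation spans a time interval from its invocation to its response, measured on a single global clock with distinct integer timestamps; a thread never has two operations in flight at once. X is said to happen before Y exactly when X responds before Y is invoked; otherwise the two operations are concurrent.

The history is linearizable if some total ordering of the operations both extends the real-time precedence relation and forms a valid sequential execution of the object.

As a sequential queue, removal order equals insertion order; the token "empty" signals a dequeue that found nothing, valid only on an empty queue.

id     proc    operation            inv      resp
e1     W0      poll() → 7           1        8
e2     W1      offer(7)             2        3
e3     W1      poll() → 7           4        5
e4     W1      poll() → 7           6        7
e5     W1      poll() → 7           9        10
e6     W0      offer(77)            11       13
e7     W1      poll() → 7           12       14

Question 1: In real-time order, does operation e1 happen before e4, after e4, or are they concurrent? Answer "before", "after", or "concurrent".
e1 spans [1,8], e4 spans [6,7]
the intervals overlap in both directions

concurrent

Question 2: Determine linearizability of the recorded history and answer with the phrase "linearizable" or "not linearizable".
events 1..6 are fine; event 7 — the response of e4 at time 7 — makes the prefix non-linearizable
exactly one order of the 3 completed ops respects real time; the queue replay fails
every completion of the 1 pending operation (e1) was checked; none linearizes
e.g. e2, e3, e4 (pending dropped): illegal at step 3, since e4 poll() → 7 cannot apply there

not linearizable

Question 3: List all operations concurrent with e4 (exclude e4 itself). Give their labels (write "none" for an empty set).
overlap test against e4 [6,7]: concurrent iff the interval meets 6..7
e1 [1,8]: concurrent
e2 [2,3]: before
e3 [4,5]: before
e5 [9,10]: after
e6 [11,13]: after
e7 [12,14]: after

e1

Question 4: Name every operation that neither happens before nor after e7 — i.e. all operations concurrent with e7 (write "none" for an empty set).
concurrent with e7 ([12,14]): every op whose interval crosses 12..14
e1 [1,8]: before
e2 [2,3]: before
e3 [4,5]: before
e4 [6,7]: before
e5 [9,10]: before
e6 [11,13]: concurrent

e6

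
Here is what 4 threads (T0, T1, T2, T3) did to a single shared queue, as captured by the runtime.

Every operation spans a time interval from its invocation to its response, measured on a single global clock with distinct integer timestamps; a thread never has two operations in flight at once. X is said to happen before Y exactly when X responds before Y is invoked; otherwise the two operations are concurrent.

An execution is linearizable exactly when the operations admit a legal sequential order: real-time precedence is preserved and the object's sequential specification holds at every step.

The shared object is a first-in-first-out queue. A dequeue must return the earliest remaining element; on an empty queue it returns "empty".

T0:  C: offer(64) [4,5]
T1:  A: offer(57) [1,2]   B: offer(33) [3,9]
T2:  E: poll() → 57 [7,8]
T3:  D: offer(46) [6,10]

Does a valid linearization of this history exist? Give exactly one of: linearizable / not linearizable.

linearizable

one valid linearization: A, B, C, D, E
1. A offer(57), leaving queue <57>
2. B offer(33), leaving queue <57,33>
3. C offer(64), leaving queue <57,33,64>
4. D offer(46), leaving queue <57,33,64,46>
5. E poll() → 57, leaving queue <33,64,46>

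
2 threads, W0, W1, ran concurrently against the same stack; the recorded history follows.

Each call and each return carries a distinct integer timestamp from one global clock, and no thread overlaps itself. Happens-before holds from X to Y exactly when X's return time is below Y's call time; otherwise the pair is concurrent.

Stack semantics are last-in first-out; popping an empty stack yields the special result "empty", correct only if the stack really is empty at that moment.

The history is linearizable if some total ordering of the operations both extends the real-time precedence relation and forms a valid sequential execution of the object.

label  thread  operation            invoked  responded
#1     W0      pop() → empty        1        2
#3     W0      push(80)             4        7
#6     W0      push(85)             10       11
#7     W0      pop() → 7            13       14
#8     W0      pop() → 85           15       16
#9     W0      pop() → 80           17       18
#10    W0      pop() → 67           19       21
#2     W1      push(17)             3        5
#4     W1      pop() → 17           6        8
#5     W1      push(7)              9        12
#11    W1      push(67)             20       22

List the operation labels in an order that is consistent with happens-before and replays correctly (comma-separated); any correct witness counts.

#1, #2, #4, #3, #6, #5, #7, #8, #9, #11, #10

step 1: #1 pop() → empty — stack <>
step 2: #2 push(17) — stack <17>
step 3: #4 pop() → 17 — stack <>
step 4: #3 push(80) — stack <80>
step 5: #6 push(85) — stack <80,85>
step 6: #5 push(7) — stack <80,85,7>
step 7: #7 pop() → 7 — stack <80,85>
step 8: #8 pop() → 85 — stack <80>
step 9: #9 pop() → 80 — stack <>
step 10: #11 push(67) — stack <67>
step 11: #10 pop() → 67 — stack <>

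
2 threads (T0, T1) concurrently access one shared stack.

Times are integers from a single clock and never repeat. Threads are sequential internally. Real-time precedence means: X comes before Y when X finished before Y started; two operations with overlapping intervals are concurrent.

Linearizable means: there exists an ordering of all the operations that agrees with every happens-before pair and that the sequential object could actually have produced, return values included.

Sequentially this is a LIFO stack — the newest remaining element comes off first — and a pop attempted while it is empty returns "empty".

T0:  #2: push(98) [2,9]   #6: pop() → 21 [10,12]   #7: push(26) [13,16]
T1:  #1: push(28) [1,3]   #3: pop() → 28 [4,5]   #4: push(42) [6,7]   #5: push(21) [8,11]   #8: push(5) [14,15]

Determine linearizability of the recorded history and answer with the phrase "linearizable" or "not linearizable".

linearizable

witness order: #1, #3, #2, #4, #5, #6, #7, #8
1. #1 push(28), leaving stack <28>
2. #3 pop() → 28, leaving stack <>
3. #2 push(98), leaving stack <98>
4. #4 push(42), leaving stack <98,42>
5. #5 push(21), leaving stack <98,42,21>
6. #6 pop() → 21, leaving stack <98,42>
7. #7 push(26), leaving stack <98,42,26>
8. #8 push(5), leaving stack <98,42,26,5>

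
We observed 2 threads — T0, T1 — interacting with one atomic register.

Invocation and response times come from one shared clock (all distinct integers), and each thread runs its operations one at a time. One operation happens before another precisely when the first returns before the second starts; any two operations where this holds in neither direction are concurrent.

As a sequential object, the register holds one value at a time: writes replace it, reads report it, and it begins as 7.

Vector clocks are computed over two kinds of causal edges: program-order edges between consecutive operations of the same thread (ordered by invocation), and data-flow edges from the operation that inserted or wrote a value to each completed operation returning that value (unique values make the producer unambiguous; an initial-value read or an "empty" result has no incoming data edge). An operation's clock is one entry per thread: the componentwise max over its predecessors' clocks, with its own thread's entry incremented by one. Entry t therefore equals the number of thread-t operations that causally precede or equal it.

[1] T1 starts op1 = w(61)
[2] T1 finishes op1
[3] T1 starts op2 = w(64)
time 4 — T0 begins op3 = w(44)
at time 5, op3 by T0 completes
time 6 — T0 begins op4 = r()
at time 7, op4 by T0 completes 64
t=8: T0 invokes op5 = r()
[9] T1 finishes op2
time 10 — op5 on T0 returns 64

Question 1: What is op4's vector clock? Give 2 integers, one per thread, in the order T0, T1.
Answer: (2, 2)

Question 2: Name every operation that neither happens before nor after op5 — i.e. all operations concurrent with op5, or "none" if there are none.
Answer: op2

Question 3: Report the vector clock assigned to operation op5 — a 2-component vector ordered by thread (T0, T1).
Answer: (3, 2)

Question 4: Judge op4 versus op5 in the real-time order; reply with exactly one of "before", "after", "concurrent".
Answer: before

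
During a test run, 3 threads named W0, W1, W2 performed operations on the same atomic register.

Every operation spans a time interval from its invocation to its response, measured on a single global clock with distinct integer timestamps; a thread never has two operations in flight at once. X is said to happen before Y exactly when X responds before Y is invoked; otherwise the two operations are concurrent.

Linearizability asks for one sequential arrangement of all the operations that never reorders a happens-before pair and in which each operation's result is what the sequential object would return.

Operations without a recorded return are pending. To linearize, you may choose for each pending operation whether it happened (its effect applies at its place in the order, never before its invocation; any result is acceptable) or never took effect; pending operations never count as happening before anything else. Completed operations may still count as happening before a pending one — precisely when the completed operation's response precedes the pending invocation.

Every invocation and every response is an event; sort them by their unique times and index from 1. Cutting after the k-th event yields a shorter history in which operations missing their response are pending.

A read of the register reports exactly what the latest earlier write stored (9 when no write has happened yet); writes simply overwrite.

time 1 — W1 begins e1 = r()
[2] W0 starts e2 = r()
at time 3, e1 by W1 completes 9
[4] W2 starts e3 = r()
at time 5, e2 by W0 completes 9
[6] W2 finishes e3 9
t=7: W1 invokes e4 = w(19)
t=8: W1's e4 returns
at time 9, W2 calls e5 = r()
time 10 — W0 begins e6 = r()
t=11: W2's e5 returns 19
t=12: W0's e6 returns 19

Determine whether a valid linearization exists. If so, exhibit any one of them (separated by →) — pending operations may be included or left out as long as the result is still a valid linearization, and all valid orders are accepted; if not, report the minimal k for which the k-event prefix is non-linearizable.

1. e1 r() → 9, leaving value 9
2. e2 r() → 9, leaving value 9
3. e3 r() → 9, leaving value 9
4. e4 w(19), leaving value 19
5. e5 r() → 19, leaving value 19
6. e6 r() → 19, leaving value 19

linearizable — witness: e1 → e2 → e3 → e4 → e5 → e6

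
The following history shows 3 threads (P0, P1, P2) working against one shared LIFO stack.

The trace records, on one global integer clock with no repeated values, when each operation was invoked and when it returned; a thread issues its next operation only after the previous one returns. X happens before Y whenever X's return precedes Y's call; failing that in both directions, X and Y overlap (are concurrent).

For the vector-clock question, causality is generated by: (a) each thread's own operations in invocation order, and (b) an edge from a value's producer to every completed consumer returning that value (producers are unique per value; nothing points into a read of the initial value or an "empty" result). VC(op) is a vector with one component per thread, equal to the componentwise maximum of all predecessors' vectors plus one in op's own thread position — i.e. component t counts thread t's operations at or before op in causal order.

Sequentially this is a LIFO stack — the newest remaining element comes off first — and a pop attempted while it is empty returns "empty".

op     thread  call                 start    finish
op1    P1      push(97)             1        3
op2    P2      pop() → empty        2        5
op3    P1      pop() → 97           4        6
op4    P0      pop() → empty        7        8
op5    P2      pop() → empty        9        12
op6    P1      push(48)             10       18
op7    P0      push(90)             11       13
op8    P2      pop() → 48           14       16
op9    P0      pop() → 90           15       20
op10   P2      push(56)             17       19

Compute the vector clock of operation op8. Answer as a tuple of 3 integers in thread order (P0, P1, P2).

op2, invoked 2, has no incoming edges; only P2's bump applies → (0, 0, 1)
op1, invoked 1, has no incoming edges; only P1's bump applies → (0, 1, 0)
op4, invoked 7, has no incoming edges; only P0's bump applies → (1, 0, 0)
op5 (invocation 9): componentwise max over VC(op2)=(0, 0, 1), +1 at P2, giving (0, 0, 2)
op3 (invocation 4): componentwise max over VC(op1)=(0, 1, 0), +1 at P1, giving (0, 2, 0)
op7 (invocation 11): componentwise max over VC(op4)=(1, 0, 0), +1 at P0, giving (2, 0, 0)
op6 (invocation 10): componentwise max over VC(op3)=(0, 2, 0), +1 at P1, giving (0, 3, 0)
op9 (invocation 15): componentwise max over VC(op7)=(2, 0, 0), +1 at P0, giving (3, 0, 0)
op8 (invocation 14): componentwise max over VC(op5)=(0, 0, 2), VC(op6)=(0, 3, 0), +1 at P2, giving (0, 3, 3)
op10 (invocation 17): componentwise max over VC(op8)=(0, 3, 3), +1 at P2, giving (0, 3, 4)
target: VC(op8) = (0, 3, 3)

(0, 3, 3)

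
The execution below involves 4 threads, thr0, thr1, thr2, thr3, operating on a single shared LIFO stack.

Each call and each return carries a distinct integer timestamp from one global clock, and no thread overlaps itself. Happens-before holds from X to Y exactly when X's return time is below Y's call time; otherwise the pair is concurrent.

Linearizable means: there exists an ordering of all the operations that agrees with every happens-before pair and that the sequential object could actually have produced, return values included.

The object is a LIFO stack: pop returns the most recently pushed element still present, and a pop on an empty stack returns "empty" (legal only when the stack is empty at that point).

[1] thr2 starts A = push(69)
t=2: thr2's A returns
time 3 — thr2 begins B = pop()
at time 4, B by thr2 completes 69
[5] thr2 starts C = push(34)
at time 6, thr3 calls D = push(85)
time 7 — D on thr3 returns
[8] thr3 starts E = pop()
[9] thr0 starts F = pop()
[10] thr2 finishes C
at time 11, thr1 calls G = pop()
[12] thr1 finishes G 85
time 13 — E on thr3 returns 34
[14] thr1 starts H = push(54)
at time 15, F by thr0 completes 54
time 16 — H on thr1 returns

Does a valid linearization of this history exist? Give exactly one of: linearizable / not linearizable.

one valid linearization: A, B, C, D, G, E, H, F
step 1: A push(69) — stack <69>
step 2: B pop() → 69 — stack <>
step 3: C push(34) — stack <34>
step 4: D push(85) — stack <34,85>
step 5: G pop() → 85 — stack <34>
step 6: E pop() → 34 — stack <>
step 7: H push(54) — stack <54>
step 8: F pop() → 54 — stack <>

linearizable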